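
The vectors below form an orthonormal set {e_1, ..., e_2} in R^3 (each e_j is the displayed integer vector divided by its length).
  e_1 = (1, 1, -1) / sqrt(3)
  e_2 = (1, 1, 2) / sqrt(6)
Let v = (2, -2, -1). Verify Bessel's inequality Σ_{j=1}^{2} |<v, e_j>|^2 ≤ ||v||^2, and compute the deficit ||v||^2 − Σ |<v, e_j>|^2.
Σ |<v, e_j>|^2 = 1; ||v||^2 = 9; deficit = 8

Write each e_j = u_j / sqrt(<u_j, u_j>) where u_j is the displayed integer vector. Then <v, e_j> = <v, u_j> / sqrt(<u_j, u_j>), so |<v, e_j>|^2 = <v, u_j>^2 / <u_j, u_j>.
Coefficients: <v, e_1> = 1/sqrt(3), <v, e_2> = -2/sqrt(6).
Square and sum: Σ |<v, e_j>|^2 = 1.
Compute ||v||^2 = v·v = 9.
Deficit = 9 − 1 = 8 ≥ 0, confirming Bessel's inequality. (The deficit equals ||v − Σ <v,e_j> e_j||^2, the squared distance from v to span{e_j}.)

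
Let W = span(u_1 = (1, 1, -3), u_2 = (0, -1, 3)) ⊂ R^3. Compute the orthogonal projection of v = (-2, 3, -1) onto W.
proj_W(v) = (-2, 3/5, -9/5)

Set up U = [u_1 | ... | u_2] ∈ R^(3×2). The projector onto W = col(U) is P = U (U^T U)^(-1) U^T.
Compute U^T U =
  [11, -10]
  [-10, 10],
and U^T v = (4, -6).
Solve U^T U · c = U^T v for the coefficients: c = (-2, -13/5). The projection is proj_W(v) = U c.
Check: (v - proj_W(v)) · u_1 = 0  (should be 0).
Check: (v - proj_W(v)) · u_2 = 0  (should be 0).
Result: proj_W(v) = (-2, 3/5, -9/5).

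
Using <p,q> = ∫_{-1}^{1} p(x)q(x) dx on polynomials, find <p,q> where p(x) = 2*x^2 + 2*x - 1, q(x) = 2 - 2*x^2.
<p,q> = -8/5

Expand the product: p(x)·q(x) = -4*x^4 - 4*x^3 + 6*x^2 + 4*x - 2.
∫_{-1}^{1} of each monomial x^k gives [2/(k+1) if k even, 0 if k odd]. Integrating term-by-term (or equivalently evaluating the antiderivative F(x) = -4*x^5/5 - x^4 + 2*x^3 + 2*x^2 - 2*x at the endpoints):
  F(1) − F(−1) = 1/5 − (9/5) = -8/5.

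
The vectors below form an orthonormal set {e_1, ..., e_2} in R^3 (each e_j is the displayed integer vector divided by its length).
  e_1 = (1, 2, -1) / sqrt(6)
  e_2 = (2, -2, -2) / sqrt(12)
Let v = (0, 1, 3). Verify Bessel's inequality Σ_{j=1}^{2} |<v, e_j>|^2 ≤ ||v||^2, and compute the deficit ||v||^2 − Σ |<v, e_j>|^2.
Σ |<v, e_j>|^2 = 11/2; ||v||^2 = 10; deficit = 9/2

Write each e_j = u_j / sqrt(<u_j, u_j>) where u_j is the displayed integer vector. Then <v, e_j> = <v, u_j> / sqrt(<u_j, u_j>), so |<v, e_j>|^2 = <v, u_j>^2 / <u_j, u_j>.
Coefficients: <v, e_1> = -1/sqrt(6), <v, e_2> = -8/sqrt(12).
Square and sum: Σ |<v, e_j>|^2 = 11/2.
Compute ||v||^2 = v·v = 10.
Deficit = 10 − 11/2 = 9/2 ≥ 0, confirming Bessel's inequality. (The deficit equals ||v − Σ <v,e_j> e_j||^2, the squared distance from v to span{e_j}.)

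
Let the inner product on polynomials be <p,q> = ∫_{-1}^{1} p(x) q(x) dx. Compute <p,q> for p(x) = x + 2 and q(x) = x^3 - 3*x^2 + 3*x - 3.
<p,q> = -68/5

Expand the product: p(x)·q(x) = x^4 - x^3 - 3*x^2 + 3*x - 6.
∫_{-1}^{1} of each monomial x^k gives [2/(k+1) if k even, 0 if k odd]. Integrating term-by-term (or equivalently evaluating the antiderivative F(x) = x^5/5 - x^4/4 - x^3 + 3*x^2/2 - 6*x at the endpoints):
  F(1) − F(−1) = -111/20 − (161/20) = -68/5.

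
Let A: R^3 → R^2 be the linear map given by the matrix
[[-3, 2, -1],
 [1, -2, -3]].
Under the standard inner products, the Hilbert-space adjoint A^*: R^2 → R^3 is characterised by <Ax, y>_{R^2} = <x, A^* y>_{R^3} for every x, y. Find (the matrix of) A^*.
A^* = A^T =
[[-3, 1],
 [2, -2],
 [-1, -3]]

For real matrices with standard dot products, the defining identity <Ax, y> = <x, A^* y> gives (Ax)^T y = x^T (A^*) y, i.e. x^T A^T y = x^T (A^*) y. Since this holds for all x, y, we must have A^* = A^T. Therefore
A^* =
[[-3, 1],
 [2, -2],
 [-1, -3]].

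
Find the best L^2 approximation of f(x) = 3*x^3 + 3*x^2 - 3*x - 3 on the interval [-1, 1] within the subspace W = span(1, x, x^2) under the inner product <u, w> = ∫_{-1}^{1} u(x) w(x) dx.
g(x) = 3*x^2 - 6*x/5 - 3

The best approximation g ∈ W is the orthogonal projection of f onto W. Writing g = a_0 + a_1 x + a_2 x^2, the coefficients solve the normal equations G · a = b where
  G_{ij} = <φ_i, φ_j> and b_i = <f, φ_i>, with φ_0 = 1, φ_1 = x, φ_2 = x^2.
G =
  [2, 0, 2/3]
  [0, 2/3, 0]
  [2/3, 0, 2/5],
b = (-4, -4/5, -4/5).
Solving gives a_0 = -3, a_1 = -6/5, a_2 = 3, so
  g(x) = 3*x^2 - 6*x/5 - 3.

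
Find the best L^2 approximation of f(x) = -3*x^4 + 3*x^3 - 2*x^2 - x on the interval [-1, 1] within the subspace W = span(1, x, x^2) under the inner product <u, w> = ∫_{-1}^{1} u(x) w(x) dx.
g(x) = -32*x^2/7 + 4*x/5 + 9/35

The best approximation g ∈ W is the orthogonal projection of f onto W. Writing g = a_0 + a_1 x + a_2 x^2, the coefficients solve the normal equations G · a = b where
  G_{ij} = <φ_i, φ_j> and b_i = <f, φ_i>, with φ_0 = 1, φ_1 = x, φ_2 = x^2.
G =
  [2, 0, 2/3]
  [0, 2/3, 0]
  [2/3, 0, 2/5],
b = (-38/15, 8/15, -58/35).
Solving gives a_0 = 9/35, a_1 = 4/5, a_2 = -32/7, so
  g(x) = -32*x^2/7 + 4*x/5 + 9/35.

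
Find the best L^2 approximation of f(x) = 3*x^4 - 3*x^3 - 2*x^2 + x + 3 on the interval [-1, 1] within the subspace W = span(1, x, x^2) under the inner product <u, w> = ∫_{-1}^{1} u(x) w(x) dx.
g(x) = 4*x^2/7 - 4*x/5 + 96/35

The best approximation g ∈ W is the orthogonal projection of f onto W. Writing g = a_0 + a_1 x + a_2 x^2, the coefficients solve the normal equations G · a = b where
  G_{ij} = <φ_i, φ_j> and b_i = <f, φ_i>, with φ_0 = 1, φ_1 = x, φ_2 = x^2.
G =
  [2, 0, 2/3]
  [0, 2/3, 0]
  [2/3, 0, 2/5],
b = (88/15, -8/15, 72/35).
Solving gives a_0 = 96/35, a_1 = -4/5, a_2 = 4/7, so
  g(x) = 4*x^2/7 - 4*x/5 + 96/35.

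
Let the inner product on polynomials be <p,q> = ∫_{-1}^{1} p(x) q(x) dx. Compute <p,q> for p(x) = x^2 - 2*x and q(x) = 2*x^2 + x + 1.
<p,q> = 2/15

Expand the product: p(x)·q(x) = 2*x^4 - 3*x^3 - x^2 - 2*x.
∫_{-1}^{1} of each monomial x^k gives [2/(k+1) if k even, 0 if k odd]. Integrating term-by-term (or equivalently evaluating the antiderivative F(x) = 2*x^5/5 - 3*x^4/4 - x^3/3 - x^2 at the endpoints):
  F(1) − F(−1) = -101/60 − (-109/60) = 2/15.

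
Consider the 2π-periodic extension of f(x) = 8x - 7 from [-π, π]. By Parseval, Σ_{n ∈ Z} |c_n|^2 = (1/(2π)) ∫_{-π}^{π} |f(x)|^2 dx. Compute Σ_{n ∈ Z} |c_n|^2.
Σ |c_n|^2 = 64π^2/3 + 49

Expand and integrate term by term over [-π, π]:
  ∫ (8x)^2 dx = 64·(2π^3/3); ∫ 2·8·(-7)·x dx = 0 (odd integrand); ∫ (-7)^2 dx = 49·2π.
So (1/(2π)) ∫_{-π}^{π} (8x - 7)^2 dx = 64π^2/3 + 49 = 64π^2/3 + 49.
Parseval ⇒ Σ |c_n|^2 = 64π^2/3 + 49.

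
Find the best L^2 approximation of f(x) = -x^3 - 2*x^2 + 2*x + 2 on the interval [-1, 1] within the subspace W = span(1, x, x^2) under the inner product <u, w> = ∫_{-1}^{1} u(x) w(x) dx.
g(x) = -2*x^2 + 7*x/5 + 2

The best approximation g ∈ W is the orthogonal projection of f onto W. Writing g = a_0 + a_1 x + a_2 x^2, the coefficients solve the normal equations G · a = b where
  G_{ij} = <φ_i, φ_j> and b_i = <f, φ_i>, with φ_0 = 1, φ_1 = x, φ_2 = x^2.
G =
  [2, 0, 2/3]
  [0, 2/3, 0]
  [2/3, 0, 2/5],
b = (8/3, 14/15, 8/15).
Solving gives a_0 = 2, a_1 = 7/5, a_2 = -2, so
  g(x) = -2*x^2 + 7*x/5 + 2.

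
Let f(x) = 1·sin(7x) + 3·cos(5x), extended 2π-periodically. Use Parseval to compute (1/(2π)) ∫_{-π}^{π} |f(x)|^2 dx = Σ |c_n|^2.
Σ |c_n|^2 = 5

Expand |f|^2 and use orthogonality of {sin(nx), cos(mx)} on [-π, π]:
  ∫_{-π}^{π} sin(nx)^2 dx = π, ∫ cos(mx)^2 dx = π, and cross terms integrate to 0.
So ∫_{-π}^{π} f(x)^2 dx = 1^2 · π + 3^2 · π = (1 + 9)π.
Divide by 2π: (1 + 9)/2 = 5.
By Parseval, this equals Σ |c_n|^2.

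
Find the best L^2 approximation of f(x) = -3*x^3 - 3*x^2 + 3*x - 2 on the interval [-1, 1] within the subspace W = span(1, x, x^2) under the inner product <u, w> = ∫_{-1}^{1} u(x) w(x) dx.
g(x) = -3*x^2 + 6*x/5 - 2

The best approximation g ∈ W is the orthogonal projection of f onto W. Writing g = a_0 + a_1 x + a_2 x^2, the coefficients solve the normal equations G · a = b where
  G_{ij} = <φ_i, φ_j> and b_i = <f, φ_i>, with φ_0 = 1, φ_1 = x, φ_2 = x^2.
G =
  [2, 0, 2/3]
  [0, 2/3, 0]
  [2/3, 0, 2/5],
b = (-6, 4/5, -38/15).
Solving gives a_0 = -2, a_1 = 6/5, a_2 = -3, so
  g(x) = -3*x^2 + 6*x/5 - 2.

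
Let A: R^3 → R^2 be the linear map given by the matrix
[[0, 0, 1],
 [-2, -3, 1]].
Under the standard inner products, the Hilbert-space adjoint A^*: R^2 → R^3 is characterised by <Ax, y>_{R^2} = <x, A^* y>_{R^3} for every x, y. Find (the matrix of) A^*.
A^* = A^T =
[[0, -2],
 [0, -3],
 [1, 1]]

For real matrices with standard dot products, the defining identity <Ax, y> = <x, A^* y> gives (Ax)^T y = x^T (A^*) y, i.e. x^T A^T y = x^T (A^*) y. Since this holds for all x, y, we must have A^* = A^T. Therefore
A^* =
[[0, -2],
 [0, -3],
 [1, 1]].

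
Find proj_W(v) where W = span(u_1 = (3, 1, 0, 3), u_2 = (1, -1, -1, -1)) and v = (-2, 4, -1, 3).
proj_W(v) = (-17/15, 11/5, 29/15, 41/15)

Set up U = [u_1 | ... | u_2] ∈ R^(4×2). The projector onto W = col(U) is P = U (U^T U)^(-1) U^T.
Compute U^T U =
  [19, -1]
  [-1, 4],
and U^T v = (7, -8).
Solve U^T U · c = U^T v for the coefficients: c = (4/15, -29/15). The projection is proj_W(v) = U c.
Check: (v - proj_W(v)) · u_1 = 0  (should be 0).
Check: (v - proj_W(v)) · u_2 = 0  (should be 0).
Result: proj_W(v) = (-17/15, 11/5, 29/15, 41/15).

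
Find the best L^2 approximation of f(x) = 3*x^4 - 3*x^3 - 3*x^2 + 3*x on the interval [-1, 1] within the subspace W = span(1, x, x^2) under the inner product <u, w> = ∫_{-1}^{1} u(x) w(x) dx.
g(x) = -3*x^2/7 + 6*x/5 - 9/35

The best approximation g ∈ W is the orthogonal projection of f onto W. Writing g = a_0 + a_1 x + a_2 x^2, the coefficients solve the normal equations G · a = b where
  G_{ij} = <φ_i, φ_j> and b_i = <f, φ_i>, with φ_0 = 1, φ_1 = x, φ_2 = x^2.
G =
  [2, 0, 2/3]
  [0, 2/3, 0]
  [2/3, 0, 2/5],
b = (-4/5, 4/5, -12/35).
Solving gives a_0 = -9/35, a_1 = 6/5, a_2 = -3/7, so
  g(x) = -3*x^2/7 + 6*x/5 - 9/35.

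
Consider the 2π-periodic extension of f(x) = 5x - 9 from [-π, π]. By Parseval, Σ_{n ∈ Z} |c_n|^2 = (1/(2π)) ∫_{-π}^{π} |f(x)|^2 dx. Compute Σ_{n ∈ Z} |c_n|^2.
Σ |c_n|^2 = 25π^2/3 + 81

Expand and integrate term by term over [-π, π]:
  ∫ (5x)^2 dx = 25·(2π^3/3); ∫ 2·5·(-9)·x dx = 0 (odd integrand); ∫ (-9)^2 dx = 81·2π.
So (1/(2π)) ∫_{-π}^{π} (5x - 9)^2 dx = 25π^2/3 + 81 = 25π^2/3 + 81.
Parseval ⇒ Σ |c_n|^2 = 25π^2/3 + 81.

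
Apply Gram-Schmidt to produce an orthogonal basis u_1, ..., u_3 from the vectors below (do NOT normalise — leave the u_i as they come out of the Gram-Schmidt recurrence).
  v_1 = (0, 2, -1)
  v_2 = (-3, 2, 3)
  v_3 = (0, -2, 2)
Orthogonal basis:
  u_1 = (0, 2, -1)
  u_2 = (-3, 8/5, 16/5)
  u_3 = (48/109, 18/109, 36/109)

Apply the Gram-Schmidt recurrence
  u_1 = v_1
  u_i = v_i − Σ_{j<i} ((v_i · u_j) / (u_j · u_j)) · u_j.

Step by step this gives:
  u_1 = (0, 2, -1)
  u_2 = (-3, 8/5, 16/5)
  u_3 = (48/109, 18/109, 36/109)

Orthogonality check:
  u_2 · u_1 = 0 (should be 0)
  u_3 · u_1 = 0 (should be 0)
  u_3 · u_2 = 0 (should be 0)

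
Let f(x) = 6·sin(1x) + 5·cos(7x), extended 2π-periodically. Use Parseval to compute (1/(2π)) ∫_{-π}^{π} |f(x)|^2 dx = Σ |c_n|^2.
Σ |c_n|^2 = 61/2

Expand |f|^2 and use orthogonality of {sin(nx), cos(mx)} on [-π, π]:
  ∫_{-π}^{π} sin(nx)^2 dx = π, ∫ cos(mx)^2 dx = π, and cross terms integrate to 0.
So ∫_{-π}^{π} f(x)^2 dx = 6^2 · π + 5^2 · π = (36 + 25)π.
Divide by 2π: (36 + 25)/2 = 61/2.
By Parseval, this equals Σ |c_n|^2.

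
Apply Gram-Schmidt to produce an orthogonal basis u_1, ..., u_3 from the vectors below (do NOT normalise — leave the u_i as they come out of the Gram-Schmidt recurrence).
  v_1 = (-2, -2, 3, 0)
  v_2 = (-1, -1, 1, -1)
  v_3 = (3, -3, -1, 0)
Orthogonal basis:
  u_1 = (-2, -2, 3, 0)
  u_2 = (-3/17, -3/17, -4/17, -1)
  u_3 = (51/19, -63/19, -8/19, 4/19)

Apply the Gram-Schmidt recurrence
  u_1 = v_1
  u_i = v_i − Σ_{j<i} ((v_i · u_j) / (u_j · u_j)) · u_j.

Step by step this gives:
  u_1 = (-2, -2, 3, 0)
  u_2 = (-3/17, -3/17, -4/17, -1)
  u_3 = (51/19, -63/19, -8/19, 4/19)

Orthogonality check:
  u_2 · u_1 = 0 (should be 0)
  u_3 · u_1 = 0 (should be 0)
  u_3 · u_2 = 0 (should be 0)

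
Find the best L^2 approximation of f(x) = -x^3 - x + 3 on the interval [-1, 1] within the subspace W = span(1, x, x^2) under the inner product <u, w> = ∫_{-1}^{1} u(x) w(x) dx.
g(x) = 3 - 8*x/5

The best approximation g ∈ W is the orthogonal projection of f onto W. Writing g = a_0 + a_1 x + a_2 x^2, the coefficients solve the normal equations G · a = b where
  G_{ij} = <φ_i, φ_j> and b_i = <f, φ_i>, with φ_0 = 1, φ_1 = x, φ_2 = x^2.
G =
  [2, 0, 2/3]
  [0, 2/3, 0]
  [2/3, 0, 2/5],
b = (6, -16/15, 2).
Solving gives a_0 = 3, a_1 = -8/5, a_2 = 0, so
  g(x) = 3 - 8*x/5.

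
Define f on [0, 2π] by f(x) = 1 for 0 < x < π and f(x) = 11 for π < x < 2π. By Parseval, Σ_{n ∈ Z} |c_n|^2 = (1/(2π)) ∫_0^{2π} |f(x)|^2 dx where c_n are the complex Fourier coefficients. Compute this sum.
Σ |c_n|^2 = 61

Parseval equates the L^2 energy of f (normalised by 1/(2π)) with the ℓ^2 sum of its Fourier coefficients: (1/(2π)) ∫_0^{2π} |f|^2 = Σ |c_n|^2.
Compute the left side: (1/(2π)) [∫_0^π 1^2 dx + ∫_π^{2π} 11^2 dx] = (1/(2π)) · (1π + 121π) = (1 + 121)/2 = 61.
So Σ_{n ∈ Z} |c_n|^2 = 61.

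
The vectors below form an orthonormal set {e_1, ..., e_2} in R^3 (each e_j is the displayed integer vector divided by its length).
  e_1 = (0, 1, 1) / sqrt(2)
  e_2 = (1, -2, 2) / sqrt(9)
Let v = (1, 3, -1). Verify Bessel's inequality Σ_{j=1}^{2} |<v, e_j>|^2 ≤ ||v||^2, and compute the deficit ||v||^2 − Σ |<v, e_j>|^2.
Σ |<v, e_j>|^2 = 67/9; ||v||^2 = 11; deficit = 32/9

Write each e_j = u_j / sqrt(<u_j, u_j>) where u_j is the displayed integer vector. Then <v, e_j> = <v, u_j> / sqrt(<u_j, u_j>), so |<v, e_j>|^2 = <v, u_j>^2 / <u_j, u_j>.
Coefficients: <v, e_1> = 2/sqrt(2), <v, e_2> = -7/sqrt(9).
Square and sum: Σ |<v, e_j>|^2 = 67/9.
Compute ||v||^2 = v·v = 11.
Deficit = 11 − 67/9 = 32/9 ≥ 0, confirming Bessel's inequality. (The deficit equals ||v − Σ <v,e_j> e_j||^2, the squared distance from v to span{e_j}.)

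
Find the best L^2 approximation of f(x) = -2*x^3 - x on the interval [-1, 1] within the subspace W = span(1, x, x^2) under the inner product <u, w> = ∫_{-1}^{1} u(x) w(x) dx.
g(x) = -11*x/5

The best approximation g ∈ W is the orthogonal projection of f onto W. Writing g = a_0 + a_1 x + a_2 x^2, the coefficients solve the normal equations G · a = b where
  G_{ij} = <φ_i, φ_j> and b_i = <f, φ_i>, with φ_0 = 1, φ_1 = x, φ_2 = x^2.
G =
  [2, 0, 2/3]
  [0, 2/3, 0]
  [2/3, 0, 2/5],
b = (0, -22/15, 0).
Solving gives a_0 = 0, a_1 = -11/5, a_2 = 0, so
  g(x) = -11*x/5.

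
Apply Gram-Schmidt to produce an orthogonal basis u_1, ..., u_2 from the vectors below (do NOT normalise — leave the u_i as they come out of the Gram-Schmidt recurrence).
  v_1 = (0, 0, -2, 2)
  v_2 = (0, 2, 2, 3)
Orthogonal basis:
  u_1 = (0, 0, -2, 2)
  u_2 = (0, 2, 5/2, 5/2)

Apply the Gram-Schmidt recurrence
  u_1 = v_1
  u_i = v_i − Σ_{j<i} ((v_i · u_j) / (u_j · u_j)) · u_j.

Step by step this gives:
  u_1 = (0, 0, -2, 2)
  u_2 = (0, 2, 5/2, 5/2)

Orthogonality check:
  u_2 · u_1 = 0 (should be 0)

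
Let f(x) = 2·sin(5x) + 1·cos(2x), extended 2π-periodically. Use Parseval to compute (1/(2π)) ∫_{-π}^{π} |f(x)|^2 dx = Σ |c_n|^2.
Σ |c_n|^2 = 5/2

Expand |f|^2 and use orthogonality of {sin(nx), cos(mx)} on [-π, π]:
  ∫_{-π}^{π} sin(nx)^2 dx = π, ∫ cos(mx)^2 dx = π, and cross terms integrate to 0.
So ∫_{-π}^{π} f(x)^2 dx = 2^2 · π + 1^2 · π = (4 + 1)π.
Divide by 2π: (4 + 1)/2 = 5/2.
By Parseval, this equals Σ |c_n|^2.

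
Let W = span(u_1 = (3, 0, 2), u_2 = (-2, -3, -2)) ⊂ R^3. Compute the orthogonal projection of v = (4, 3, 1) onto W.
proj_W(v) = (358/121, 321/121, 310/121)

Set up U = [u_1 | ... | u_2] ∈ R^(3×2). The projector onto W = col(U) is P = U (U^T U)^(-1) U^T.
Compute U^T U =
  [13, -10]
  [-10, 17],
and U^T v = (14, -19).
Solve U^T U · c = U^T v for the coefficients: c = (48/121, -107/121). The projection is proj_W(v) = U c.
Check: (v - proj_W(v)) · u_1 = 0  (should be 0).
Check: (v - proj_W(v)) · u_2 = 0  (should be 0).
Result: proj_W(v) = (358/121, 321/121, 310/121).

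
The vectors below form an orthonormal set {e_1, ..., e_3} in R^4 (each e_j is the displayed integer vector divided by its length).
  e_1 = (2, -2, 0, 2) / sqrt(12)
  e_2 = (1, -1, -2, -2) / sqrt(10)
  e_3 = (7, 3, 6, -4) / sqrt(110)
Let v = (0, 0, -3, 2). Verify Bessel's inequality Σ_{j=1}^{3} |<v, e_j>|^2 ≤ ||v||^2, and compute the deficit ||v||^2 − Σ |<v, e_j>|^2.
Σ |<v, e_j>|^2 = 260/33; ||v||^2 = 13; deficit = 169/33

Write each e_j = u_j / sqrt(<u_j, u_j>) where u_j is the displayed integer vector. Then <v, e_j> = <v, u_j> / sqrt(<u_j, u_j>), so |<v, e_j>|^2 = <v, u_j>^2 / <u_j, u_j>.
Coefficients: <v, e_1> = 4/sqrt(12), <v, e_2> = 2/sqrt(10), <v, e_3> = -26/sqrt(110).
Square and sum: Σ |<v, e_j>|^2 = 260/33.
Compute ||v||^2 = v·v = 13.
Deficit = 13 − 260/33 = 169/33 ≥ 0, confirming Bessel's inequality. (The deficit equals ||v − Σ <v,e_j> e_j||^2, the squared distance from v to span{e_j}.)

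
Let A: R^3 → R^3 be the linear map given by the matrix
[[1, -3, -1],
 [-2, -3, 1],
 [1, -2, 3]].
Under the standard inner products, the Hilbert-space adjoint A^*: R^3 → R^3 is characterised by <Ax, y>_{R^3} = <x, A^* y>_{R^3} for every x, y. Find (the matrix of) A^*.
A^* = A^T =
[[1, -2, 1],
 [-3, -3, -2],
 [-1, 1, 3]]

For real matrices with standard dot products, the defining identity <Ax, y> = <x, A^* y> gives (Ax)^T y = x^T (A^*) y, i.e. x^T A^T y = x^T (A^*) y. Since this holds for all x, y, we must have A^* = A^T. Therefore
A^* =
[[1, -2, 1],
 [-3, -3, -2],
 [-1, 1, 3]].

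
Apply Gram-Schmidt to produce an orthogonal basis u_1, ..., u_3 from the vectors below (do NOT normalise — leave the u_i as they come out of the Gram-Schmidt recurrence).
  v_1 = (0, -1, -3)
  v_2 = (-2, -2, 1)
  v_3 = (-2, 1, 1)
Orthogonal basis:
  u_1 = (0, -1, -3)
  u_2 = (-2, -21/10, 7/10)
  u_3 = (-126/89, 108/89, -36/89)

Apply the Gram-Schmidt recurrence
  u_1 = v_1
  u_i = v_i − Σ_{j<i} ((v_i · u_j) / (u_j · u_j)) · u_j.

Step by step this gives:
  u_1 = (0, -1, -3)
  u_2 = (-2, -21/10, 7/10)
  u_3 = (-126/89, 108/89, -36/89)

Orthogonality check:
  u_2 · u_1 = 0 (should be 0)
  u_3 · u_1 = 0 (should be 0)
  u_3 · u_2 = 0 (should be 0)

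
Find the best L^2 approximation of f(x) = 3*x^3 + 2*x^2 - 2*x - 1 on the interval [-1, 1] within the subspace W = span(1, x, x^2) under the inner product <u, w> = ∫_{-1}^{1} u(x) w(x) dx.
g(x) = 2*x^2 - x/5 - 1

The best approximation g ∈ W is the orthogonal projection of f onto W. Writing g = a_0 + a_1 x + a_2 x^2, the coefficients solve the normal equations G · a = b where
  G_{ij} = <φ_i, φ_j> and b_i = <f, φ_i>, with φ_0 = 1, φ_1 = x, φ_2 = x^2.
G =
  [2, 0, 2/3]
  [0, 2/3, 0]
  [2/3, 0, 2/5],
b = (-2/3, -2/15, 2/15).
Solving gives a_0 = -1, a_1 = -1/5, a_2 = 2, so
  g(x) = 2*x^2 - x/5 - 1.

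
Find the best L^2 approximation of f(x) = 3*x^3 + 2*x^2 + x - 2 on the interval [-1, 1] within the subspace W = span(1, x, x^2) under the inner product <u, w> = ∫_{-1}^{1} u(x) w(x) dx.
g(x) = 2*x^2 + 14*x/5 - 2

The best approximation g ∈ W is the orthogonal projection of f onto W. Writing g = a_0 + a_1 x + a_2 x^2, the coefficients solve the normal equations G · a = b where
  G_{ij} = <φ_i, φ_j> and b_i = <f, φ_i>, with φ_0 = 1, φ_1 = x, φ_2 = x^2.
G =
  [2, 0, 2/3]
  [0, 2/3, 0]
  [2/3, 0, 2/5],
b = (-8/3, 28/15, -8/15).
Solving gives a_0 = -2, a_1 = 14/5, a_2 = 2, so
  g(x) = 2*x^2 + 14*x/5 - 2.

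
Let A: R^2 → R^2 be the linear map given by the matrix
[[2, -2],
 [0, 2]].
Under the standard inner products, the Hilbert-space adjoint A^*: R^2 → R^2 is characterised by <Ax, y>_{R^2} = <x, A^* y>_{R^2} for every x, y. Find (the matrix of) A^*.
A^* = A^T =
[[2, 0],
 [-2, 2]]

For real matrices with standard dot products, the defining identity <Ax, y> = <x, A^* y> gives (Ax)^T y = x^T (A^*) y, i.e. x^T A^T y = x^T (A^*) y. Since this holds for all x, y, we must have A^* = A^T. Therefore
A^* =
[[2, 0],
 [-2, 2]].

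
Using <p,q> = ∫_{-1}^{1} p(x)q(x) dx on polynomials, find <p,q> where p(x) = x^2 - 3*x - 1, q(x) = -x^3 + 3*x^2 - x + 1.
<p,q> = 16/15

Expand the product: p(x)·q(x) = -x^5 + 6*x^4 - 9*x^3 + x^2 - 2*x - 1.
∫_{-1}^{1} of each monomial x^k gives [2/(k+1) if k even, 0 if k odd]. Integrating term-by-term (or equivalently evaluating the antiderivative F(x) = -x^6/6 + 6*x^5/5 - 9*x^4/4 + x^3/3 - x^2 - x at the endpoints):
  F(1) − F(−1) = -173/60 − (-79/20) = 16/15.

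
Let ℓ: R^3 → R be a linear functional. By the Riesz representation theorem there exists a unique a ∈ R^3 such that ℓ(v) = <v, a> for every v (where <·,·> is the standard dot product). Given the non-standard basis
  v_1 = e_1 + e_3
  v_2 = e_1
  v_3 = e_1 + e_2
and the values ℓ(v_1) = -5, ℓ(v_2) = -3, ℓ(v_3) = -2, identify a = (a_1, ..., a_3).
a = (-3, 1, -2)

Write a = (a_1, ..., a_3) in the standard basis. For each basis vector v_i, ℓ(v_i) = <v_i, a> is a linear equation in the a_j's. Collect the n equations into a matrix system V a = ℓ, where row i of V is v_i (expressed in the standard basis). Since V is invertible (lower-triangular with 1s on the diagonal, up to permutation), solve by back-substitution:
  V =
[[1, 0, 1],
 [1, 0, 0],
 [1, 1, 0]]
  V a = (-5, -3, -2)
Solving gives a = (-3, 1, -2).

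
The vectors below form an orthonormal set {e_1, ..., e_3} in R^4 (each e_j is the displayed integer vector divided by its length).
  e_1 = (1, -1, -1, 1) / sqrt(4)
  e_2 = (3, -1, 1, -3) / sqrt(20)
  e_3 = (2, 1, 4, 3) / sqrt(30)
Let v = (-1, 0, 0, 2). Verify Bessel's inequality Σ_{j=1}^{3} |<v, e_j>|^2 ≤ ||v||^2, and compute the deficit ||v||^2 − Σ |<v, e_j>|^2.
Σ |<v, e_j>|^2 = 29/6; ||v||^2 = 5; deficit = 1/6

Write each e_j = u_j / sqrt(<u_j, u_j>) where u_j is the displayed integer vector. Then <v, e_j> = <v, u_j> / sqrt(<u_j, u_j>), so |<v, e_j>|^2 = <v, u_j>^2 / <u_j, u_j>.
Coefficients: <v, e_1> = 1/sqrt(4), <v, e_2> = -9/sqrt(20), <v, e_3> = 4/sqrt(30).
Square and sum: Σ |<v, e_j>|^2 = 29/6.
Compute ||v||^2 = v·v = 5.
Deficit = 5 − 29/6 = 1/6 ≥ 0, confirming Bessel's inequality. (The deficit equals ||v − Σ <v,e_j> e_j||^2, the squared distance from v to span{e_j}.)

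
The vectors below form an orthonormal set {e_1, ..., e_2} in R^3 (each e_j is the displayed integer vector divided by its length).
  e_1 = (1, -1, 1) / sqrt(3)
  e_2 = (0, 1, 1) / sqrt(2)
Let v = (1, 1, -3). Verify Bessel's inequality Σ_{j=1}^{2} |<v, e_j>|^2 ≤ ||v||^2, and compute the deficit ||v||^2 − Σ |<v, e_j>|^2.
Σ |<v, e_j>|^2 = 5; ||v||^2 = 11; deficit = 6

Write each e_j = u_j / sqrt(<u_j, u_j>) where u_j is the displayed integer vector. Then <v, e_j> = <v, u_j> / sqrt(<u_j, u_j>), so |<v, e_j>|^2 = <v, u_j>^2 / <u_j, u_j>.
Coefficients: <v, e_1> = -3/sqrt(3), <v, e_2> = -2/sqrt(2).
Square and sum: Σ |<v, e_j>|^2 = 5.
Compute ||v||^2 = v·v = 11.
Deficit = 11 − 5 = 6 ≥ 0, confirming Bessel's inequality. (The deficit equals ||v − Σ <v,e_j> e_j||^2, the squared distance from v to span{e_j}.)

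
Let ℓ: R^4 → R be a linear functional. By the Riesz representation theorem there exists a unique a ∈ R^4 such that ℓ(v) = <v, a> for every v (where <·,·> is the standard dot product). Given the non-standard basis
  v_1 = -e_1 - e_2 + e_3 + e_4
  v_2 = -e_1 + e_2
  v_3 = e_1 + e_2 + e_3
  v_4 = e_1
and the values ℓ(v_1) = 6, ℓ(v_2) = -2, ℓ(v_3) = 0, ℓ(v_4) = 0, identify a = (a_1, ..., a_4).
a = (0, -2, 2, 2)

Write a = (a_1, ..., a_4) in the standard basis. For each basis vector v_i, ℓ(v_i) = <v_i, a> is a linear equation in the a_j's. Collect the n equations into a matrix system V a = ℓ, where row i of V is v_i (expressed in the standard basis). Since V is invertible (lower-triangular with 1s on the diagonal, up to permutation), solve by back-substitution:
  V =
[[-1, -1, 1, 1],
 [-1, 1, 0, 0],
 [1, 1, 1, 0],
 [1, 0, 0, 0]]
  V a = (6, -2, 0, 0)
Solving gives a = (0, -2, 2, 2).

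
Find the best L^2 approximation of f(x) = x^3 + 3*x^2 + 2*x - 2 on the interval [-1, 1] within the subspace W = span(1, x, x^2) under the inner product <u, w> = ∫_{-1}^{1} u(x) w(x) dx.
g(x) = 3*x^2 + 13*x/5 - 2

The best approximation g ∈ W is the orthogonal projection of f onto W. Writing g = a_0 + a_1 x + a_2 x^2, the coefficients solve the normal equations G · a = b where
  G_{ij} = <φ_i, φ_j> and b_i = <f, φ_i>, with φ_0 = 1, φ_1 = x, φ_2 = x^2.
G =
  [2, 0, 2/3]
  [0, 2/3, 0]
  [2/3, 0, 2/5],
b = (-2, 26/15, -2/15).
Solving gives a_0 = -2, a_1 = 13/5, a_2 = 3, so
  g(x) = 3*x^2 + 13*x/5 - 2.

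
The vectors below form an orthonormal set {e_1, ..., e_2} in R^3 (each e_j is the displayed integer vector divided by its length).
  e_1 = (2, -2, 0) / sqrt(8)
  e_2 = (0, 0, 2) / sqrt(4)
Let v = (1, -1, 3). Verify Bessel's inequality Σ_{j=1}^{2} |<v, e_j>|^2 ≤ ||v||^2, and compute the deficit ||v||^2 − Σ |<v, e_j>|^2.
Σ |<v, e_j>|^2 = 11; ||v||^2 = 11; deficit = 0

Write each e_j = u_j / sqrt(<u_j, u_j>) where u_j is the displayed integer vector. Then <v, e_j> = <v, u_j> / sqrt(<u_j, u_j>), so |<v, e_j>|^2 = <v, u_j>^2 / <u_j, u_j>.
Coefficients: <v, e_1> = 4/sqrt(8), <v, e_2> = 6/sqrt(4).
Square and sum: Σ |<v, e_j>|^2 = 11.
Compute ||v||^2 = v·v = 11.
Deficit = 11 − 11 = 0 ≥ 0, confirming Bessel's inequality. (The deficit equals ||v − Σ <v,e_j> e_j||^2, the squared distance from v to span{e_j}.)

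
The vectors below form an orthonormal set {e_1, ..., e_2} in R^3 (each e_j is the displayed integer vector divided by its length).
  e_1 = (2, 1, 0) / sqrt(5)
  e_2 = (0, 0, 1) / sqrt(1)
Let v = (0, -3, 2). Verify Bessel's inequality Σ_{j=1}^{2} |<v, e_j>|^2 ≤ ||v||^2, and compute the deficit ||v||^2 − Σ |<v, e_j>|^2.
Σ |<v, e_j>|^2 = 29/5; ||v||^2 = 13; deficit = 36/5

Write each e_j = u_j / sqrt(<u_j, u_j>) where u_j is the displayed integer vector. Then <v, e_j> = <v, u_j> / sqrt(<u_j, u_j>), so |<v, e_j>|^2 = <v, u_j>^2 / <u_j, u_j>.
Coefficients: <v, e_1> = -3/sqrt(5), <v, e_2> = 2/sqrt(1).
Square and sum: Σ |<v, e_j>|^2 = 29/5.
Compute ||v||^2 = v·v = 13.
Deficit = 13 − 29/5 = 36/5 ≥ 0, confirming Bessel's inequality. (The deficit equals ||v − Σ <v,e_j> e_j||^2, the squared distance from v to span{e_j}.)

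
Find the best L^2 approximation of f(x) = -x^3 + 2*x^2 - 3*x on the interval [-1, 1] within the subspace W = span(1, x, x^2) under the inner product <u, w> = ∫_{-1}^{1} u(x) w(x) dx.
g(x) = 2*x^2 - 18*x/5

The best approximation g ∈ W is the orthogonal projection of f onto W. Writing g = a_0 + a_1 x + a_2 x^2, the coefficients solve the normal equations G · a = b where
  G_{ij} = <φ_i, φ_j> and b_i = <f, φ_i>, with φ_0 = 1, φ_1 = x, φ_2 = x^2.
G =
  [2, 0, 2/3]
  [0, 2/3, 0]
  [2/3, 0, 2/5],
b = (4/3, -12/5, 4/5).
Solving gives a_0 = 0, a_1 = -18/5, a_2 = 2, so
  g(x) = 2*x^2 - 18*x/5.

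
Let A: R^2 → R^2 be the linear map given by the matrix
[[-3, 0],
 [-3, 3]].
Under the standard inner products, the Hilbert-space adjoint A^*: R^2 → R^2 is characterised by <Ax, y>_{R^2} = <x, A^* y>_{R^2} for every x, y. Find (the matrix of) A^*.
A^* = A^T =
[[-3, -3],
 [0, 3]]

For real matrices with standard dot products, the defining identity <Ax, y> = <x, A^* y> gives (Ax)^T y = x^T (A^*) y, i.e. x^T A^T y = x^T (A^*) y. Since this holds for all x, y, we must have A^* = A^T. Therefore
A^* =
[[-3, -3],
 [0, 3]].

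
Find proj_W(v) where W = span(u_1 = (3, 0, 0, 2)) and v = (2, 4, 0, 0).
proj_W(v) = (18/13, 0, 0, 12/13)

Set up U = [u_1 | ... | u_1] ∈ R^(4×1). The projector onto W = col(U) is P = U (U^T U)^(-1) U^T.
Compute U^T U =
  [13],
and U^T v = (6).
Solve U^T U · c = U^T v for the coefficients: c = (6/13). The projection is proj_W(v) = U c.
Check: (v - proj_W(v)) · u_1 = 0  (should be 0).
Result: proj_W(v) = (18/13, 0, 0, 12/13).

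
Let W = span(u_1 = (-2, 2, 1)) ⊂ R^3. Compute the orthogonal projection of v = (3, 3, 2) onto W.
proj_W(v) = (-4/9, 4/9, 2/9)

Set up U = [u_1 | ... | u_1] ∈ R^(3×1). The projector onto W = col(U) is P = U (U^T U)^(-1) U^T.
Compute U^T U =
  [9],
and U^T v = (2).
Solve U^T U · c = U^T v for the coefficients: c = (2/9). The projection is proj_W(v) = U c.
Check: (v - proj_W(v)) · u_1 = 0  (should be 0).
Result: proj_W(v) = (-4/9, 4/9, 2/9).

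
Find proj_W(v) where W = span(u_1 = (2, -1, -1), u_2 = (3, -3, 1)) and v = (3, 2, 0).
proj_W(v) = (31/25, -1/5, -33/25)

Set up U = [u_1 | ... | u_2] ∈ R^(3×2). The projector onto W = col(U) is P = U (U^T U)^(-1) U^T.
Compute U^T U =
  [6, 8]
  [8, 19],
and U^T v = (4, 3).
Solve U^T U · c = U^T v for the coefficients: c = (26/25, -7/25). The projection is proj_W(v) = U c.
Check: (v - proj_W(v)) · u_1 = 0  (should be 0).
Check: (v - proj_W(v)) · u_2 = 0  (should be 0).
Result: proj_W(v) = (31/25, -1/5, -33/25).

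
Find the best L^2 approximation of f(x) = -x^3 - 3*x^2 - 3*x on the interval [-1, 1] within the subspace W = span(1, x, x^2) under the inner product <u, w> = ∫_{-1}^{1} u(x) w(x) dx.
g(x) = -3*x^2 - 18*x/5

The best approximation g ∈ W is the orthogonal projection of f onto W. Writing g = a_0 + a_1 x + a_2 x^2, the coefficients solve the normal equations G · a = b where
  G_{ij} = <φ_i, φ_j> and b_i = <f, φ_i>, with φ_0 = 1, φ_1 = x, φ_2 = x^2.
G =
  [2, 0, 2/3]
  [0, 2/3, 0]
  [2/3, 0, 2/5],
b = (-2, -12/5, -6/5).
Solving gives a_0 = 0, a_1 = -18/5, a_2 = -3, so
  g(x) = -3*x^2 - 18*x/5.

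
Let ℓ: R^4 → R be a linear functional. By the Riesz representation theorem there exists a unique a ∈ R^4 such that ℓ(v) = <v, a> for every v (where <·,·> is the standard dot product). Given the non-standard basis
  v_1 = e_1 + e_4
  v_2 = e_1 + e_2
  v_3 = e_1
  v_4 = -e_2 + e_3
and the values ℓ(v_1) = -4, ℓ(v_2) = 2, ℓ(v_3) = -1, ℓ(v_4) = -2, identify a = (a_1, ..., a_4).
a = (-1, 3, 1, -3)

Write a = (a_1, ..., a_4) in the standard basis. For each basis vector v_i, ℓ(v_i) = <v_i, a> is a linear equation in the a_j's. Collect the n equations into a matrix system V a = ℓ, where row i of V is v_i (expressed in the standard basis). Since V is invertible (lower-triangular with 1s on the diagonal, up to permutation), solve by back-substitution:
  V =
[[1, 0, 0, 1],
 [1, 1, 0, 0],
 [1, 0, 0, 0],
 [0, -1, 1, 0]]
  V a = (-4, 2, -1, -2)
Solving gives a = (-1, 3, 1, -3).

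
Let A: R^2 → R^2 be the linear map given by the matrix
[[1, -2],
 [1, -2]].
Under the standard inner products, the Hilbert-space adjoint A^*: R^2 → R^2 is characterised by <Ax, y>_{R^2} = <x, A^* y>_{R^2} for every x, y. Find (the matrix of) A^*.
A^* = A^T =
[[1, 1],
 [-2, -2]]

For real matrices with standard dot products, the defining identity <Ax, y> = <x, A^* y> gives (Ax)^T y = x^T (A^*) y, i.e. x^T A^T y = x^T (A^*) y. Since this holds for all x, y, we must have A^* = A^T. Therefore
A^* =
[[1, 1],
 [-2, -2]].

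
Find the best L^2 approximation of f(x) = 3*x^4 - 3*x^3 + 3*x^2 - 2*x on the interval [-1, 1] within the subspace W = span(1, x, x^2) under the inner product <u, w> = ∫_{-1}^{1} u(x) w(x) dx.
g(x) = 39*x^2/7 - 19*x/5 - 9/35

The best approximation g ∈ W is the orthogonal projection of f onto W. Writing g = a_0 + a_1 x + a_2 x^2, the coefficients solve the normal equations G · a = b where
  G_{ij} = <φ_i, φ_j> and b_i = <f, φ_i>, with φ_0 = 1, φ_1 = x, φ_2 = x^2.
G =
  [2, 0, 2/3]
  [0, 2/3, 0]
  [2/3, 0, 2/5],
b = (16/5, -38/15, 72/35).
Solving gives a_0 = -9/35, a_1 = -19/5, a_2 = 39/7, so
  g(x) = 39*x^2/7 - 19*x/5 - 9/35.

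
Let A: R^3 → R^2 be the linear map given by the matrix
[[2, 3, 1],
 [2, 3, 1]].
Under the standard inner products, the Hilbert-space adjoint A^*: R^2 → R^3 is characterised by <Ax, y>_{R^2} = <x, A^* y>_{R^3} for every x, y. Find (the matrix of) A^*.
A^* = A^T =
[[2, 2],
 [3, 3],
 [1, 1]]

For real matrices with standard dot products, the defining identity <Ax, y> = <x, A^* y> gives (Ax)^T y = x^T (A^*) y, i.e. x^T A^T y = x^T (A^*) y. Since this holds for all x, y, we must have A^* = A^T. Therefore
A^* =
[[2, 2],
 [3, 3],
 [1, 1]].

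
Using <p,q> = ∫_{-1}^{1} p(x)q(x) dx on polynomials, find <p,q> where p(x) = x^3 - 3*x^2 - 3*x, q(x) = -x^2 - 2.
<p,q> = 26/5

Expand the product: p(x)·q(x) = -x^5 + 3*x^4 + x^3 + 6*x^2 + 6*x.
∫_{-1}^{1} of each monomial x^k gives [2/(k+1) if k even, 0 if k odd]. Integrating term-by-term (or equivalently evaluating the antiderivative F(x) = -x^6/6 + 3*x^5/5 + x^4/4 + 2*x^3 + 3*x^2 at the endpoints):
  F(1) − F(−1) = 341/60 − (29/60) = 26/5.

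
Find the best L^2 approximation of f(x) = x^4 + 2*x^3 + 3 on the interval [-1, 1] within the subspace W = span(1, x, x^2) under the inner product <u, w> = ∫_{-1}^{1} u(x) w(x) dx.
g(x) = 6*x^2/7 + 6*x/5 + 102/35

The best approximation g ∈ W is the orthogonal projection of f onto W. Writing g = a_0 + a_1 x + a_2 x^2, the coefficients solve the normal equations G · a = b where
  G_{ij} = <φ_i, φ_j> and b_i = <f, φ_i>, with φ_0 = 1, φ_1 = x, φ_2 = x^2.
G =
  [2, 0, 2/3]
  [0, 2/3, 0]
  [2/3, 0, 2/5],
b = (32/5, 4/5, 16/7).
Solving gives a_0 = 102/35, a_1 = 6/5, a_2 = 6/7, so
  g(x) = 6*x^2/7 + 6*x/5 + 102/35.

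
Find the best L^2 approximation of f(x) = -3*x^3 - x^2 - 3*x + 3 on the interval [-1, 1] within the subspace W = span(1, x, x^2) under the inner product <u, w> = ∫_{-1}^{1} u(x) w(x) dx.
g(x) = -x^2 - 24*x/5 + 3

The best approximation g ∈ W is the orthogonal projection of f onto W. Writing g = a_0 + a_1 x + a_2 x^2, the coefficients solve the normal equations G · a = b where
  G_{ij} = <φ_i, φ_j> and b_i = <f, φ_i>, with φ_0 = 1, φ_1 = x, φ_2 = x^2.
G =
  [2, 0, 2/3]
  [0, 2/3, 0]
  [2/3, 0, 2/5],
b = (16/3, -16/5, 8/5).
Solving gives a_0 = 3, a_1 = -24/5, a_2 = -1, so
  g(x) = -x^2 - 24*x/5 + 3.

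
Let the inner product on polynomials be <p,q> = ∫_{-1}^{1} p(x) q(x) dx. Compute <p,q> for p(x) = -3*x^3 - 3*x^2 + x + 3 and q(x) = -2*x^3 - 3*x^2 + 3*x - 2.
<p,q> = -388/35

Expand the product: p(x)·q(x) = 6*x^6 + 15*x^5 - 2*x^4 - 12*x^3 + 7*x - 6.
∫_{-1}^{1} of each monomial x^k gives [2/(k+1) if k even, 0 if k odd]. Integrating term-by-term (or equivalently evaluating the antiderivative F(x) = 6*x^7/7 + 5*x^6/2 - 2*x^5/5 - 3*x^4 + 7*x^2/2 - 6*x at the endpoints):
  F(1) − F(−1) = -89/35 − (299/35) = -388/35.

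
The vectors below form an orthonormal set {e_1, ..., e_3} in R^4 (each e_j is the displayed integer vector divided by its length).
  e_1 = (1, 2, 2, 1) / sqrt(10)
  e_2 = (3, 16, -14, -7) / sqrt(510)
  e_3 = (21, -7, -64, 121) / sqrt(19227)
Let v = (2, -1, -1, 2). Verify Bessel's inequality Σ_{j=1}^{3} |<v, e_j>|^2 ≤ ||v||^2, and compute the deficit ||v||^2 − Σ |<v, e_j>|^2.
Σ |<v, e_j>|^2 = 2545/377; ||v||^2 = 10; deficit = 1225/377

Write each e_j = u_j / sqrt(<u_j, u_j>) where u_j is the displayed integer vector. Then <v, e_j> = <v, u_j> / sqrt(<u_j, u_j>), so |<v, e_j>|^2 = <v, u_j>^2 / <u_j, u_j>.
Coefficients: <v, e_1> = 0/sqrt(10), <v, e_2> = -10/sqrt(510), <v, e_3> = 355/sqrt(19227).
Square and sum: Σ |<v, e_j>|^2 = 2545/377.
Compute ||v||^2 = v·v = 10.
Deficit = 10 − 2545/377 = 1225/377 ≥ 0, confirming Bessel's inequality. (The deficit equals ||v − Σ <v,e_j> e_j||^2, the squared distance from v to span{e_j}.)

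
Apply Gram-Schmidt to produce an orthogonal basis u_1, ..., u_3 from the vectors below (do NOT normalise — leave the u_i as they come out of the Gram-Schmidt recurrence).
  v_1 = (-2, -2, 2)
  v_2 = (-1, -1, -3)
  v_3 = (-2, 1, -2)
Orthogonal basis:
  u_1 = (-2, -2, 2)
  u_2 = (-4/3, -4/3, -8/3)
  u_3 = (-3/2, 3/2, 0)

Apply the Gram-Schmidt recurrence
  u_1 = v_1
  u_i = v_i − Σ_{j<i} ((v_i · u_j) / (u_j · u_j)) · u_j.

Step by step this gives:
  u_1 = (-2, -2, 2)
  u_2 = (-4/3, -4/3, -8/3)
  u_3 = (-3/2, 3/2, 0)

Orthogonality check:
  u_2 · u_1 = 0 (should be 0)
  u_3 · u_1 = 0 (should be 0)
  u_3 · u_2 = 0 (should be 0)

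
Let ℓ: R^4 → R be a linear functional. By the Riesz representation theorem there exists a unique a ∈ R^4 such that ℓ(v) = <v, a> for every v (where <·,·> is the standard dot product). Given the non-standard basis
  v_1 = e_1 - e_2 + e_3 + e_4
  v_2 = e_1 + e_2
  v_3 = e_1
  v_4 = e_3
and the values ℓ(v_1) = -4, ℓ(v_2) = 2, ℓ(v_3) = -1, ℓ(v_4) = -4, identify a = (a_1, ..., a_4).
a = (-1, 3, -4, 4)

Write a = (a_1, ..., a_4) in the standard basis. For each basis vector v_i, ℓ(v_i) = <v_i, a> is a linear equation in the a_j's. Collect the n equations into a matrix system V a = ℓ, where row i of V is v_i (expressed in the standard basis). Since V is invertible (lower-triangular with 1s on the diagonal, up to permutation), solve by back-substitution:
  V =
[[1, -1, 1, 1],
 [1, 1, 0, 0],
 [1, 0, 0, 0],
 [0, 0, 1, 0]]
  V a = (-4, 2, -1, -4)
Solving gives a = (-1, 3, -4, 4).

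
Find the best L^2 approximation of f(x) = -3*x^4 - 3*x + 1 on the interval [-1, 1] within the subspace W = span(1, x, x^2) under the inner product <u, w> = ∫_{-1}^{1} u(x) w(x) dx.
g(x) = -18*x^2/7 - 3*x + 44/35

The best approximation g ∈ W is the orthogonal projection of f onto W. Writing g = a_0 + a_1 x + a_2 x^2, the coefficients solve the normal equations G · a = b where
  G_{ij} = <φ_i, φ_j> and b_i = <f, φ_i>, with φ_0 = 1, φ_1 = x, φ_2 = x^2.
G =
  [2, 0, 2/3]
  [0, 2/3, 0]
  [2/3, 0, 2/5],
b = (4/5, -2, -4/21).
Solving gives a_0 = 44/35, a_1 = -3, a_2 = -18/7, so
  g(x) = -18*x^2/7 - 3*x + 44/35.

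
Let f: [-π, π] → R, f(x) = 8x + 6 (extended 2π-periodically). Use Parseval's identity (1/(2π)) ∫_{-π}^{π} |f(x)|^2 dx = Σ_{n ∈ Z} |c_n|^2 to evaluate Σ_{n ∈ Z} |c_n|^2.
Σ |c_n|^2 = 64π^2/3 + 36

Expand and integrate term by term over [-π, π]:
  ∫ (8x)^2 dx = 64·(2π^3/3); ∫ 2·8·(6)·x dx = 0 (odd integrand); ∫ 6^2 dx = 36·2π.
So (1/(2π)) ∫_{-π}^{π} (8x + 6)^2 dx = 64π^2/3 + 36 = 64π^2/3 + 36.
Parseval ⇒ Σ |c_n|^2 = 64π^2/3 + 36.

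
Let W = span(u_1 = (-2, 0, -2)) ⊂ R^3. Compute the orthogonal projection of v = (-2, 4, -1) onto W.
proj_W(v) = (-3/2, 0, -3/2)

Set up U = [u_1 | ... | u_1] ∈ R^(3×1). The projector onto W = col(U) is P = U (U^T U)^(-1) U^T.
Compute U^T U =
  [8],
and U^T v = (6).
Solve U^T U · c = U^T v for the coefficients: c = (3/4). The projection is proj_W(v) = U c.
Check: (v - proj_W(v)) · u_1 = 0  (should be 0).
Result: proj_W(v) = (-3/2, 0, -3/2).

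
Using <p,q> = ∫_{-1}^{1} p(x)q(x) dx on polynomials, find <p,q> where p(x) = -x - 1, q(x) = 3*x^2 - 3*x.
<p,q> = 0

Expand the product: p(x)·q(x) = -3*x^3 + 3*x.
∫_{-1}^{1} of each monomial x^k gives [2/(k+1) if k even, 0 if k odd]. Integrating term-by-term (or equivalently evaluating the antiderivative F(x) = -3*x^4/4 + 3*x^2/2 at the endpoints):
  F(1) − F(−1) = 3/4 − (3/4) = 0.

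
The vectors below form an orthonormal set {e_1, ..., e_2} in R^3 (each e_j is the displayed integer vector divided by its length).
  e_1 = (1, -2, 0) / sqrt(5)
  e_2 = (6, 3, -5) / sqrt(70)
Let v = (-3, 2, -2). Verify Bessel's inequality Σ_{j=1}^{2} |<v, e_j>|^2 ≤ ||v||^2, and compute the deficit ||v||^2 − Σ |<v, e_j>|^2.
Σ |<v, e_j>|^2 = 69/7; ||v||^2 = 17; deficit = 50/7

Write each e_j = u_j / sqrt(<u_j, u_j>) where u_j is the displayed integer vector. Then <v, e_j> = <v, u_j> / sqrt(<u_j, u_j>), so |<v, e_j>|^2 = <v, u_j>^2 / <u_j, u_j>.
Coefficients: <v, e_1> = -7/sqrt(5), <v, e_2> = -2/sqrt(70).
Square and sum: Σ |<v, e_j>|^2 = 69/7.
Compute ||v||^2 = v·v = 17.
Deficit = 17 − 69/7 = 50/7 ≥ 0, confirming Bessel's inequality. (The deficit equals ||v − Σ <v,e_j> e_j||^2, the squared distance from v to span{e_j}.)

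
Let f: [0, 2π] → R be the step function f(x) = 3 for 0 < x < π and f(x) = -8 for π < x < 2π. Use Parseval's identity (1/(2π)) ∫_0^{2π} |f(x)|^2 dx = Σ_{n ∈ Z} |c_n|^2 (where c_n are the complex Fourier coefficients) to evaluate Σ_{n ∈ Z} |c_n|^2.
Σ |c_n|^2 = 73/2

Parseval equates the L^2 energy of f (normalised by 1/(2π)) with the ℓ^2 sum of its Fourier coefficients: (1/(2π)) ∫_0^{2π} |f|^2 = Σ |c_n|^2.
Compute the left side: (1/(2π)) [∫_0^π 3^2 dx + ∫_π^{2π} (-8)^2 dx] = (1/(2π)) · (9π + 64π) = (9 + 64)/2 = 73/2.
So Σ_{n ∈ Z} |c_n|^2 = 73/2.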